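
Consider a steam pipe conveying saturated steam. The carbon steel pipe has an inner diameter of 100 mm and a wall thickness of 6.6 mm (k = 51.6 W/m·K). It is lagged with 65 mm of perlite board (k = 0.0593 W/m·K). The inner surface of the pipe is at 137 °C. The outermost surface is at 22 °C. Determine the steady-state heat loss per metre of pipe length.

Treating each annulus and film as a series resistance:
R_carbon steel pipe wall = ln(56.6/50)/(2π×51.6×1) = 3.824×10^-4 K/W
R_perlite board = ln(121.6/56.6)/(2π×0.0593×1) = 2.052 K/W
R_total = 2.053 K/W
Q = ΔT/R_total = 115/2.053

q′ ≈ 56 W/m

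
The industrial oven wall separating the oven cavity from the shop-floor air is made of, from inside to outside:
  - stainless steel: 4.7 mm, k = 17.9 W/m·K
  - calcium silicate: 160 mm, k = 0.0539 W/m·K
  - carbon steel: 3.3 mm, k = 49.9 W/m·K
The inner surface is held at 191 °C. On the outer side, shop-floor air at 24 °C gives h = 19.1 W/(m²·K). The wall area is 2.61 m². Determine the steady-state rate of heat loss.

Q ≈ 144 W

Treating each layer as a thermal resistance in series:
R_stainless steel = L/(kA) = 0.0047/(17.9×2.61) = 1.006×10^-4 K/W
R_calcium silicate = L/(kA) = 0.16/(0.0539×2.61) = 1.137 K/W
R_carbon steel = L/(kA) = 0.0033/(49.9×2.61) = 2.534×10^-5 K/W
R_outer film = 1/(h_o·A) = 1/(19.1×2.61) = 0.02006 K/W
R_total = 1.158 K/W
Q = ΔT / R_total = 167 / 1.158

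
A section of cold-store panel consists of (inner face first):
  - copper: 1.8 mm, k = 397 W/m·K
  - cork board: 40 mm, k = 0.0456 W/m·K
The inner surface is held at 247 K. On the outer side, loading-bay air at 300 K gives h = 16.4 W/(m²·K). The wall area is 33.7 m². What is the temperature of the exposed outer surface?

T ≈ 297 K

Series thermal resistances:
R_copper = L/(kA) = 0.0018/(397×33.7) = 1.345×10^-7 K/W
R_cork board = L/(kA) = 0.04/(0.0456×33.7) = 0.02603 K/W
R_outer film = 1/(h_o·A) = 1/(16.4×33.7) = 0.001809 K/W
R_total = 0.02784 K/W;  Q = ΔT/R_total = 53/0.02784 = 1904 W
T_interface = T_inner + Q·ΣR(inner→interface) = 247 + 1900×0.02603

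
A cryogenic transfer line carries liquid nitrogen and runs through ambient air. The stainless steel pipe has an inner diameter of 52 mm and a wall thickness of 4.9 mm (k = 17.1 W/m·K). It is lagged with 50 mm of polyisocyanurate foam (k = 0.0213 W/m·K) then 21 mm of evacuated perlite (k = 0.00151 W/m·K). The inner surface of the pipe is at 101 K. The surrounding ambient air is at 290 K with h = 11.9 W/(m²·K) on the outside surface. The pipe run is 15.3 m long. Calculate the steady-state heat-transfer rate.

Q ≈ 91.4 W

Radial resistances (cylindrical: R_cond = ln(r_o/r_i)/(2πkL), R_conv = 1/(h·2πrL)):
R_stainless steel pipe wall = ln(30.9/26)/(2π×17.1×15.3) = 1.05×10^-4 K/W
R_polyisocyanurate foam = ln(80.9/30.9)/(2π×0.0213×15.3) = 0.47 K/W
R_evacuated perlite = ln(101.9/80.9)/(2π×0.00151×15.3) = 1.59 K/W
R_outer film = 1/(h_o·2πr_oL) = 1/(11.9×2π×0.1019×15.3) = 0.008578 K/W
R_total = 2.069 K/W
Q = ΔT/R_total = 189/2.069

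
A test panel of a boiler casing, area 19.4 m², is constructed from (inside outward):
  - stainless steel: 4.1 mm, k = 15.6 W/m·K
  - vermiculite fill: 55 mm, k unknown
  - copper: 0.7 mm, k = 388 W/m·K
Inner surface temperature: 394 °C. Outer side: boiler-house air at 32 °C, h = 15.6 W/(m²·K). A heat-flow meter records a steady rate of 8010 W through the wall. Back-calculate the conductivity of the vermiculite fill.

Model the wall as resistances in series:
R_stainless steel = L/(kA) = 0.0041/(15.6×19.4) = 1.355×10^-5 K/W
R_copper = L/(kA) = 0.0007/(388×19.4) = 9.3×10^-8 K/W
R_outer film = 1/(h_o·A) = 1/(15.6×19.4) = 0.003304 K/W
Sum of known resistances R_other = 0.003318 K/W
Total R = ΔT/Q = 362/8010 = 0.04519 K/W
R_vermiculite fill = R_total − R_other = 0.04188 K/W
k = L/(R·A) = 0.055/(0.04188×19.4)

k ≈ 0.0677 W/(m·K)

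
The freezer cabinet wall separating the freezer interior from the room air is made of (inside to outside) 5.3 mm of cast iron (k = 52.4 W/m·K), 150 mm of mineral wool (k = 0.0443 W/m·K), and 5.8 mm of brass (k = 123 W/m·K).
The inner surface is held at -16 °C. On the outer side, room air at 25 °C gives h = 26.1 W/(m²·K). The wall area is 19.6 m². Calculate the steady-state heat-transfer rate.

Q ≈ 235 W

Treating each layer as a thermal resistance in series:
R_cast iron = L/(kA) = 0.0053/(52.4×19.6) = 5.16×10^-6 K/W
R_mineral wool = L/(kA) = 0.15/(0.0443×19.6) = 0.1728 K/W
R_brass = L/(kA) = 0.0058/(123×19.6) = 2.406×10^-6 K/W
R_outer film = 1/(h_o·A) = 1/(26.1×19.6) = 0.001955 K/W
R_total = 0.1747 K/W
Q = ΔT / R_total = 41 / 0.1747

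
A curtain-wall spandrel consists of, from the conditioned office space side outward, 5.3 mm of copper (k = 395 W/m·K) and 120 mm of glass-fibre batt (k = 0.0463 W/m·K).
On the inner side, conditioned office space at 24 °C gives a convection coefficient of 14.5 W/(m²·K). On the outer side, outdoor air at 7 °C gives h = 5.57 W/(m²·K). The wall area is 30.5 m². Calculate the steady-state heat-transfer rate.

Q ≈ 183 W

Using the resistance-network approach (series):
R_inner film = 1/(h_i·A) = 1/(14.5×30.5) = 0.002261 K/W
R_copper = L/(kA) = 0.0053/(395×30.5) = 4.399×10^-7 K/W
R_glass-fibre batt = L/(kA) = 0.12/(0.0463×30.5) = 0.08498 K/W
R_outer film = 1/(h_o·A) = 1/(5.57×30.5) = 0.005886 K/W
R_total = 0.09312 K/W
Q = ΔT / R_total = 17 / 0.09312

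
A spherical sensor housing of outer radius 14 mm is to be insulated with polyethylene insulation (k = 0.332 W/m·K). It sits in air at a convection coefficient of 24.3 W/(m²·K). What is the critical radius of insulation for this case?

For a sphere r_cr = 2k/h = 2×0.332/24.3
r_cr = 27.3 mm; since the bare radius (14 mm) is below r_cr, adding a thin layer of insulation will *increase* heat loss.

r_cr ≈ 27.3 mm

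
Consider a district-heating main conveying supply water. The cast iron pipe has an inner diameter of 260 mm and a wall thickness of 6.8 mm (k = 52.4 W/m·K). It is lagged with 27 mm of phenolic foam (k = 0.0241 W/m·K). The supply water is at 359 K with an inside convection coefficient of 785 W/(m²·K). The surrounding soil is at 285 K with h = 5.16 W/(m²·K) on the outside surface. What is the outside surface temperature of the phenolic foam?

Radial resistances (cylindrical: R_cond = ln(r_o/r_i)/(2πkL), R_conv = 1/(h·2πrL)):
R_inner film = 1/(h_i·2πr₁L) = 1/(785×2π×0.13×1) = 0.00156 K/W
R_cast iron pipe wall = ln(136.8/130)/(2π×52.4×1) = 1.549×10^-4 K/W
R_phenolic foam = ln(163.8/136.8)/(2π×0.0241×1) = 1.19 K/W
R_outer film = 1/(h_o·2πr_oL) = 1/(5.16×2π×0.1638×1) = 0.1883 K/W
R_total = 1.38 K/W
Q = ΔT/R_total = 74/1.38
Q = 53.6 W/m
T_interface = T_inner − Q·ΣR(inner→interface) = 359 − 53.6×1.191

T ≈ 295 K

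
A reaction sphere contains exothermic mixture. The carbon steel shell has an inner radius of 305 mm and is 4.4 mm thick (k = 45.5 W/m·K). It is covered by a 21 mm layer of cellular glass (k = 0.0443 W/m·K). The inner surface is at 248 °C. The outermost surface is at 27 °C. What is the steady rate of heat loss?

Radial (spherical) resistances in series:
R_carbon steel shell = (1/0.305 − 1/0.3094)/(4π×45.5) = 8.155×10^-5 K/W
R_cellular glass = (1/0.3094 − 1/0.3304)/(4π×0.0443) = 0.369 K/W
R_total = 0.3691 K/W
Q = ΔT/R_total = 221/0.3691

Q ≈ 599 W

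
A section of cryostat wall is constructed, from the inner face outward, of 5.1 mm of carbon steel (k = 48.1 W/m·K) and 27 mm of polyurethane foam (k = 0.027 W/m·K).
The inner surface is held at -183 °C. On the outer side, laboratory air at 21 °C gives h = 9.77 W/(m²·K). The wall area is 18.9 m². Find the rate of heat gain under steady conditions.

Treating each layer as a thermal resistance in series:
R_carbon steel = L/(kA) = 0.0051/(48.1×18.9) = 5.61×10^-6 K/W
R_polyurethane foam = L/(kA) = 0.027/(0.027×18.9) = 0.05291 K/W
R_outer film = 1/(h_o·A) = 1/(9.77×18.9) = 0.005416 K/W
R_total = 0.05833 K/W
Q = ΔT / R_total = 204 / 0.05833

Q ≈ 3500 W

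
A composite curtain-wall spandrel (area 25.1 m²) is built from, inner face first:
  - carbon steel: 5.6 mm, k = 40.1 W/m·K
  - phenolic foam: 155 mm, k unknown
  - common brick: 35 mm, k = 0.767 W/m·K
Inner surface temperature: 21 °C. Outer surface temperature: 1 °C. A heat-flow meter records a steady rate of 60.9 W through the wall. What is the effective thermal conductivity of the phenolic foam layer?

k ≈ 0.0189 W/(m·K)

Treating each layer as a thermal resistance in series:
R_carbon steel = L/(kA) = 0.0056/(40.1×25.1) = 5.564×10^-6 K/W
R_common brick = L/(kA) = 0.035/(0.767×25.1) = 0.001818 K/W
Sum of known resistances R_other = 0.001824 K/W
Total R = ΔT/Q = 20/60.9 = 0.3284 K/W
R_phenolic foam = R_total − R_other = 0.3266 K/W
k = L/(R·A) = 0.155/(0.3266×25.1)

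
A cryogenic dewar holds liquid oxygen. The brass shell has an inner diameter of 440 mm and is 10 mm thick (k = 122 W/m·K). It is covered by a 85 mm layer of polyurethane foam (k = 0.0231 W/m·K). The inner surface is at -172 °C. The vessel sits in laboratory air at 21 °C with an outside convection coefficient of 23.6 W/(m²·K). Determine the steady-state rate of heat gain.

Q ≈ 47.4 W

Spherical conduction: R = (1/r_in − 1/r_out)/(4πk) per layer; series-sum.
R_brass shell = (1/0.22 − 1/0.23)/(4π×122) = 1.289×10^-4 K/W
R_polyurethane foam = (1/0.23 − 1/0.315)/(4π×0.0231) = 4.042 K/W
R_outer film = 1/(h·4πr_o²) = 1/(23.6×4π×0.315²) = 0.03398 K/W
R_total = 4.076 K/W
Q = ΔT/R_total = 193/4.076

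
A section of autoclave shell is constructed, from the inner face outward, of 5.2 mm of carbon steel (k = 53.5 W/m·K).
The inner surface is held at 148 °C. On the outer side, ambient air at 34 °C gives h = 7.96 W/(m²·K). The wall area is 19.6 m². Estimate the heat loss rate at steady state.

Q ≈ 17800 W

Using the resistance-network approach (series):
R_carbon steel = L/(kA) = 0.0052/(53.5×19.6) = 4.959×10^-6 K/W
R_outer film = 1/(h_o·A) = 1/(7.96×19.6) = 0.00641 K/W
R_total = 0.006415 K/W
Q = ΔT / R_total = 114 / 0.006415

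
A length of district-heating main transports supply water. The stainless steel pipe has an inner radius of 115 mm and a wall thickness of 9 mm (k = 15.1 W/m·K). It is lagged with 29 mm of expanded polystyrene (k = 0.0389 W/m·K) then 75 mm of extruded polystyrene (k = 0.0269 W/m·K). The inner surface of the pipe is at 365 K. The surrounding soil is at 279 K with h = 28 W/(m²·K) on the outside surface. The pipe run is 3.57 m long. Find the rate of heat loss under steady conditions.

Per-layer cylindrical resistances, series-summed:
R_stainless steel pipe wall = ln(124/115)/(2π×15.1×3.57) = 2.225×10^-4 K/W
R_expanded polystyrene = ln(153/124)/(2π×0.0389×3.57) = 0.2408 K/W
R_extruded polystyrene = ln(228/153)/(2π×0.0269×3.57) = 0.6611 K/W
R_outer film = 1/(h_o·2πr_oL) = 1/(28×2π×0.228×3.57) = 0.006983 K/W
R_total = 0.9092 K/W
Q = ΔT/R_total = 86/0.9092

Q ≈ 94.6 W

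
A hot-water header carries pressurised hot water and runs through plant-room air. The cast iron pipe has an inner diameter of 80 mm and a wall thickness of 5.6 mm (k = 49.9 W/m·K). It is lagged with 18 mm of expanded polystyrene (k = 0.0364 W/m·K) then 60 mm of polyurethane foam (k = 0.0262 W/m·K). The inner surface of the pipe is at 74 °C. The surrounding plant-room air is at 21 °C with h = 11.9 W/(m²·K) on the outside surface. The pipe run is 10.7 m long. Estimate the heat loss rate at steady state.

Q ≈ 101 W

Radial resistances (cylindrical: R_cond = ln(r_o/r_i)/(2πkL), R_conv = 1/(h·2πrL)):
R_cast iron pipe wall = ln(45.6/40)/(2π×49.9×10.7) = 3.906×10^-5 K/W
R_expanded polystyrene = ln(63.6/45.6)/(2π×0.0364×10.7) = 0.136 K/W
R_polyurethane foam = ln(123.6/63.6)/(2π×0.0262×10.7) = 0.3772 K/W
R_outer film = 1/(h_o·2πr_oL) = 1/(11.9×2π×0.1236×10.7) = 0.01011 K/W
R_total = 0.5233 K/W
Q = ΔT/R_total = 53/0.5233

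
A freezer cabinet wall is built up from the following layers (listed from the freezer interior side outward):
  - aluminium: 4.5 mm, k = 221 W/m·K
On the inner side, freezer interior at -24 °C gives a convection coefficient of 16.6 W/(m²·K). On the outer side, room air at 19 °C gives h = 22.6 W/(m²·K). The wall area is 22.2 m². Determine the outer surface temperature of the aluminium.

Using the resistance-network approach (series):
R_inner film = 1/(h_i·A) = 1/(16.6×22.2) = 0.002714 K/W
R_aluminium = L/(kA) = 0.0045/(221×22.2) = 9.172×10^-7 K/W
R_outer film = 1/(h_o·A) = 1/(22.6×22.2) = 0.001993 K/W
R_total = 0.004708 K/W;  Q = ΔT/R_total = 43/0.004708 = 9134 W
T_interface = T_inner + Q·ΣR(inner→interface) = -24 + 9130×0.002714

T ≈ 0.794 °C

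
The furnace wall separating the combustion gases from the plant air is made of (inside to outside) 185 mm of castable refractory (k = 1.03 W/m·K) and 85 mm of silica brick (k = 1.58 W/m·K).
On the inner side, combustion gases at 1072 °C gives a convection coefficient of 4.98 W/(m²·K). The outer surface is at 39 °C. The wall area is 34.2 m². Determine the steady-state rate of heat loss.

Q ≈ 81400 W

Series thermal resistances:
R_inner film = 1/(h_i·A) = 1/(4.98×34.2) = 0.005871 K/W
R_castable refractory = L/(kA) = 0.185/(1.03×34.2) = 0.005252 K/W
R_silica brick = L/(kA) = 0.085/(1.58×34.2) = 0.001573 K/W
R_total = 0.0127 K/W
Q = ΔT / R_total = 1033 / 0.0127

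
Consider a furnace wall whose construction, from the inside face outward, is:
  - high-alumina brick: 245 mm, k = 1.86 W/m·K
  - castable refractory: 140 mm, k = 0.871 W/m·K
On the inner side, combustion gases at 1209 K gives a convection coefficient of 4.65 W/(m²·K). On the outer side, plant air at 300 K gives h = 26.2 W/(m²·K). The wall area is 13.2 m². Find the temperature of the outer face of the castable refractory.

T ≈ 364 K

Using the resistance-network approach (series):
R_inner film = 1/(h_i·A) = 1/(4.65×13.2) = 0.01629 K/W
R_high-alumina brick = L/(kA) = 0.245/(1.86×13.2) = 0.009979 K/W
R_castable refractory = L/(kA) = 0.14/(0.871×13.2) = 0.01218 K/W
R_outer film = 1/(h_o·A) = 1/(26.2×13.2) = 0.002892 K/W
R_total = 0.04134 K/W;  Q = ΔT/R_total = 909/0.04134 = 21990 W
T_interface = T_inner − Q·ΣR(inner→interface) = 1209 − 22000×0.03845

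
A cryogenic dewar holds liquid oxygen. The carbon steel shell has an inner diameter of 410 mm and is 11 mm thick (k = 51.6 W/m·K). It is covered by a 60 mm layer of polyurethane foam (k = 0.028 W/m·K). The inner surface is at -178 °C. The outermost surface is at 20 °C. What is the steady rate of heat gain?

Q ≈ 69.2 W

For a spherical shell R = (1/r₁ − 1/r₂)/(4πk); film R = 1/(h·4πr²). In series:
R_carbon steel shell = (1/0.205 − 1/0.216)/(4π×51.6) = 3.831×10^-4 K/W
R_polyurethane foam = (1/0.216 − 1/0.276)/(4π×0.028) = 2.86 K/W
R_total = 2.861 K/W
Q = ΔT/R_total = 198/2.861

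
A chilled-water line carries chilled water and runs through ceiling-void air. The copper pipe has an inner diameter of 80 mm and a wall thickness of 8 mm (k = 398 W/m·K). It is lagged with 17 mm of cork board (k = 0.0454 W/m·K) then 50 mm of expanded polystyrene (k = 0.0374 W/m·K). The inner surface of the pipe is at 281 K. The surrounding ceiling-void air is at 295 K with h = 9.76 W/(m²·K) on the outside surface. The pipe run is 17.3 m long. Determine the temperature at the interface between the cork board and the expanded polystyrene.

T ≈ 285 K

For a radial system each layer contributes R = ln(r_out/r_in)/(2πkL); films add R = 1/(hA).
R_copper pipe wall = ln(48/40)/(2π×398×17.3) = 4.214×10^-6 K/W
R_cork board = ln(65/48)/(2π×0.0454×17.3) = 0.06144 K/W
R_expanded polystyrene = ln(115/65)/(2π×0.0374×17.3) = 0.1403 K/W
R_outer film = 1/(h_o·2πr_oL) = 1/(9.76×2π×0.115×17.3) = 0.008196 K/W
R_total = 0.21 K/W
Q = ΔT/R_total = 14/0.21
Q = 66.7 W
T_interface = T_inner + Q·ΣR(inner→interface) = 281 + 66.7×0.06144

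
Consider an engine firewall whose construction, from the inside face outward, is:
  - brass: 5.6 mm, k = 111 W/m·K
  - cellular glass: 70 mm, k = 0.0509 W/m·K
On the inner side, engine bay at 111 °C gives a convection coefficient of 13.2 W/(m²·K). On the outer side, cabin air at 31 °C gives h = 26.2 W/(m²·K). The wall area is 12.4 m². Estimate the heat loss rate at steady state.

Treating each layer as a thermal resistance in series:
R_inner film = 1/(h_i·A) = 1/(13.2×12.4) = 0.006109 K/W
R_brass = L/(kA) = 0.0056/(111×12.4) = 4.069×10^-6 K/W
R_cellular glass = L/(kA) = 0.07/(0.0509×12.4) = 0.1109 K/W
R_outer film = 1/(h_o·A) = 1/(26.2×12.4) = 0.003078 K/W
R_total = 0.1201 K/W
Q = ΔT / R_total = 80 / 0.1201

Q ≈ 666 W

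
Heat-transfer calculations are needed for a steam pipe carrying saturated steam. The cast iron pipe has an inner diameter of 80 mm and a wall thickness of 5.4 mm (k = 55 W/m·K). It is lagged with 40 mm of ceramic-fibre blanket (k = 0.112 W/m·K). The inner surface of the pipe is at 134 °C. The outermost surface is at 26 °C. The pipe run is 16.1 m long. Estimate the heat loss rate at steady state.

Cylindrical conduction, so R = ln(r₂/r₁)/(2πkL) per layer, in series:
R_cast iron pipe wall = ln(45.4/40)/(2π×55×16.1) = 2.276×10^-5 K/W
R_ceramic-fibre blanket = ln(85.4/45.4)/(2π×0.112×16.1) = 0.05577 K/W
R_total = 0.05579 K/W
Q = ΔT/R_total = 108/0.05579

Q ≈ 1940 W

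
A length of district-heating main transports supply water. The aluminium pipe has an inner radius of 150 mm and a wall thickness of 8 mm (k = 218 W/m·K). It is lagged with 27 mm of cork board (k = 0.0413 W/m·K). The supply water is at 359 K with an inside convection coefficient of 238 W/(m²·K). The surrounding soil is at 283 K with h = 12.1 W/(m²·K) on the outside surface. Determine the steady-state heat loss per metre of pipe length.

q′ ≈ 111 W/m

Per-layer cylindrical resistances, series-summed:
R_inner film = 1/(h_i·2πr₁L) = 1/(238×2π×0.15×1) = 0.004458 K/W
R_aluminium pipe wall = ln(158/150)/(2π×218×1) = 3.793×10^-5 K/W
R_cork board = ln(185/158)/(2π×0.0413×1) = 0.608 K/W
R_outer film = 1/(h_o·2πr_oL) = 1/(12.1×2π×0.185×1) = 0.0711 K/W
R_total = 0.6835 K/W
Q = ΔT/R_total = 76/0.6835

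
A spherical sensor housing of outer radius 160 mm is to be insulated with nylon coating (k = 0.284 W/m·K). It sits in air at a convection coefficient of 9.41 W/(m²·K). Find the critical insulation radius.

For a sphere r_cr = 2k/h = 2×0.284/9.41
r_cr = 60.4 mm; since the bare radius (160 mm) is above r_cr, any added insulation will reduce heat loss.

r_cr ≈ 60.4 mm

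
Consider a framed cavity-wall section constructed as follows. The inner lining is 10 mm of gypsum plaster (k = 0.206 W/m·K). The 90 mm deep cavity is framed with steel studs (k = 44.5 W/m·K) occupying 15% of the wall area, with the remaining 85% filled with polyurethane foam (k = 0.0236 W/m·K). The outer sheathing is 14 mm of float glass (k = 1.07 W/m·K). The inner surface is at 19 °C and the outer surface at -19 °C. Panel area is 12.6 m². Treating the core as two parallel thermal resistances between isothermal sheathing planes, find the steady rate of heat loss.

Q ≈ 6380 W

Sheathing layers in series; stud and cavity paths in parallel between them.
R_inner = 0.01/(0.206×12.6) = 0.003853 K/W
R_stud  = 0.09/(44.5×0.15×12.6) = 0.00107 K/W
R_cav   = 0.09/(0.0236×0.85×12.6) = 0.3561 K/W
1/R_core = 1/R_stud + 1/R_cav → R_core = 0.001067 K/W
R_outer = 0.014/(1.07×12.6) = 0.001038 K/W
R_total = 0.005958 K/W
Q = ΔT/R_total = 38/0.005958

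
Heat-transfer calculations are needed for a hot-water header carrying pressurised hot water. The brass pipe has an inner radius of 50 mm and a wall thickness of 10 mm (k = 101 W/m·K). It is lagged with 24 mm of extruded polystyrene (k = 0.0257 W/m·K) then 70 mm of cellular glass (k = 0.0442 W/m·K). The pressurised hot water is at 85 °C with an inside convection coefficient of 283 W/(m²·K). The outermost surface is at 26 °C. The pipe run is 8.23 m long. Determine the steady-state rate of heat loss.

Per-layer cylindrical resistances, series-summed:
R_inner film = 1/(h_i·2πr₁L) = 1/(283×2π×0.05×8.23) = 0.001367 K/W
R_brass pipe wall = ln(60/50)/(2π×101×8.23) = 3.491×10^-5 K/W
R_extruded polystyrene = ln(84/60)/(2π×0.0257×8.23) = 0.2532 K/W
R_cellular glass = ln(154/84)/(2π×0.0442×8.23) = 0.2652 K/W
R_total = 0.5198 K/W
Q = ΔT/R_total = 59/0.5198

Q ≈ 114 W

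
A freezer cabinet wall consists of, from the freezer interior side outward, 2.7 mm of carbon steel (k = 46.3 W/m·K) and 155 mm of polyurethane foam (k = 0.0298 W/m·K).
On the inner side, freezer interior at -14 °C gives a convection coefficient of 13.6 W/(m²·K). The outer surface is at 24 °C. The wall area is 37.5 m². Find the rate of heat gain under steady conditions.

Q ≈ 270 W

Series thermal resistances:
R_inner film = 1/(h_i·A) = 1/(13.6×37.5) = 0.001961 K/W
R_carbon steel = L/(kA) = 0.0027/(46.3×37.5) = 1.555×10^-6 K/W
R_polyurethane foam = L/(kA) = 0.155/(0.0298×37.5) = 0.1387 K/W
R_total = 0.1407 K/W
Q = ΔT / R_total = 38 / 0.1407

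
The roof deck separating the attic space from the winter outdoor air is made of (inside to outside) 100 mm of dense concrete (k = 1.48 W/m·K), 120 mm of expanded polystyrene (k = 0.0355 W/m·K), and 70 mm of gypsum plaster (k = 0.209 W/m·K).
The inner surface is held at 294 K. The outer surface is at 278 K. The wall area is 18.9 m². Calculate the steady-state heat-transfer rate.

Model the wall as resistances in series:
R_dense concrete = L/(kA) = 0.1/(1.48×18.9) = 0.003575 K/W
R_expanded polystyrene = L/(kA) = 0.12/(0.0355×18.9) = 0.1789 K/W
R_gypsum plaster = L/(kA) = 0.07/(0.209×18.9) = 0.01772 K/W
R_total = 0.2001 K/W
Q = ΔT / R_total = 16 / 0.2001

Q ≈ 79.9 W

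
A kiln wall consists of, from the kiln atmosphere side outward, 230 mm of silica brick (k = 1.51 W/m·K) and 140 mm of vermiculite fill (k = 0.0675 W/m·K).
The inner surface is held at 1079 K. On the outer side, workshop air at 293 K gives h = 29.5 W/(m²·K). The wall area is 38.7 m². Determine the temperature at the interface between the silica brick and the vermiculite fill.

T ≈ 1030 K

Treating each layer as a thermal resistance in series:
R_silica brick = L/(kA) = 0.23/(1.51×38.7) = 0.003936 K/W
R_vermiculite fill = L/(kA) = 0.14/(0.0675×38.7) = 0.05359 K/W
R_outer film = 1/(h_o·A) = 1/(29.5×38.7) = 8.759×10^-4 K/W
R_total = 0.05841 K/W;  Q = ΔT/R_total = 786/0.05841 = 13460 W
T_interface = T_inner − Q·ΣR(inner→interface) = 1079 − 13500×0.003936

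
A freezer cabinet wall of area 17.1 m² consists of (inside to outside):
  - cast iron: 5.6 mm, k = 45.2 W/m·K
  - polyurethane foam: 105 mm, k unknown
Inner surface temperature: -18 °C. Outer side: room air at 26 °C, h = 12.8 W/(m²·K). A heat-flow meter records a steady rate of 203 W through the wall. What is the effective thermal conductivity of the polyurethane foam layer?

k ≈ 0.0289 W/(m·K)

Model the wall as resistances in series:
R_cast iron = L/(kA) = 0.0056/(45.2×17.1) = 7.245×10^-6 K/W
R_outer film = 1/(h_o·A) = 1/(12.8×17.1) = 0.004569 K/W
Sum of known resistances R_other = 0.004576 K/W
Total R = ΔT/Q = 44/203 = 0.2167 K/W
R_polyurethane foam = R_total − R_other = 0.2122 K/W
k = L/(R·A) = 0.105/(0.2122×17.1)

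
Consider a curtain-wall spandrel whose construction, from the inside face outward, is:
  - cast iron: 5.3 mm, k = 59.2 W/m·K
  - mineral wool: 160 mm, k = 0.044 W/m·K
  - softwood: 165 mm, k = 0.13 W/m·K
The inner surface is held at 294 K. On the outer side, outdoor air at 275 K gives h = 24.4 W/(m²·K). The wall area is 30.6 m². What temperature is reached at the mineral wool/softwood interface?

T ≈ 280 K

Model the wall as resistances in series:
R_cast iron = L/(kA) = 0.0053/(59.2×30.6) = 2.926×10^-6 K/W
R_mineral wool = L/(kA) = 0.16/(0.044×30.6) = 0.1188 K/W
R_softwood = L/(kA) = 0.165/(0.13×30.6) = 0.04148 K/W
R_outer film = 1/(h_o·A) = 1/(24.4×30.6) = 0.001339 K/W
R_total = 0.1617 K/W;  Q = ΔT/R_total = 19/0.1617 = 117.5 W
T_interface = T_inner − Q·ΣR(inner→interface) = 294 − 118×0.1188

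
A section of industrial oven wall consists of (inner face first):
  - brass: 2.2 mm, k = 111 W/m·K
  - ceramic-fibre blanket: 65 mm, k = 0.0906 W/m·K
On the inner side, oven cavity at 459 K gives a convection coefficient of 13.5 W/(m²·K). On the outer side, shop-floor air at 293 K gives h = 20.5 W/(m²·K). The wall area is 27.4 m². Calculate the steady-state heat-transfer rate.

Q ≈ 5410 W

Using the resistance-network approach (series):
R_inner film = 1/(h_i·A) = 1/(13.5×27.4) = 0.002703 K/W
R_brass = L/(kA) = 0.0022/(111×27.4) = 7.234×10^-7 K/W
R_ceramic-fibre blanket = L/(kA) = 0.065/(0.0906×27.4) = 0.02618 K/W
R_outer film = 1/(h_o·A) = 1/(20.5×27.4) = 0.00178 K/W
R_total = 0.03067 K/W
Q = ΔT / R_total = 166 / 0.03067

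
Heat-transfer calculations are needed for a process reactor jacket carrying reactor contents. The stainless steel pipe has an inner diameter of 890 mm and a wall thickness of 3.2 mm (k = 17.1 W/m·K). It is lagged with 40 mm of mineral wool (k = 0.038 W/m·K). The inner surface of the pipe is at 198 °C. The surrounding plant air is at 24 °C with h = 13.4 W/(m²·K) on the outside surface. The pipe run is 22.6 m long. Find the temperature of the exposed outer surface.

Radial resistances (cylindrical: R_cond = ln(r_o/r_i)/(2πkL), R_conv = 1/(h·2πrL)):
R_stainless steel pipe wall = ln(448.2/445)/(2π×17.1×22.6) = 2.951×10^-6 K/W
R_mineral wool = ln(488.2/448.2)/(2π×0.038×22.6) = 0.01584 K/W
R_outer film = 1/(h_o·2πr_oL) = 1/(13.4×2π×0.4882×22.6) = 0.001076 K/W
R_total = 0.01692 K/W
Q = ΔT/R_total = 174/0.01692
Q = 10300 W
T_interface = T_inner − Q·ΣR(inner→interface) = 198 − 10300×0.01585

T ≈ 35.1 °C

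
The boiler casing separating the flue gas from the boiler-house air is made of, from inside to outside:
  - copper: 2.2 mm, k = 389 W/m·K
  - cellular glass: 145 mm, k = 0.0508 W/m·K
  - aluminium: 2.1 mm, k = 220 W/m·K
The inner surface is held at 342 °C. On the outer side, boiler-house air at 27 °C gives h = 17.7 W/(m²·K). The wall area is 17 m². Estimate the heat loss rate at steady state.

Q ≈ 1840 W

Treating each layer as a thermal resistance in series:
R_copper = L/(kA) = 0.0022/(389×17) = 3.327×10^-7 K/W
R_cellular glass = L/(kA) = 0.145/(0.0508×17) = 0.1679 K/W
R_aluminium = L/(kA) = 0.0021/(220×17) = 5.615×10^-7 K/W
R_outer film = 1/(h_o·A) = 1/(17.7×17) = 0.003323 K/W
R_total = 0.1712 K/W
Q = ΔT / R_total = 315 / 0.1712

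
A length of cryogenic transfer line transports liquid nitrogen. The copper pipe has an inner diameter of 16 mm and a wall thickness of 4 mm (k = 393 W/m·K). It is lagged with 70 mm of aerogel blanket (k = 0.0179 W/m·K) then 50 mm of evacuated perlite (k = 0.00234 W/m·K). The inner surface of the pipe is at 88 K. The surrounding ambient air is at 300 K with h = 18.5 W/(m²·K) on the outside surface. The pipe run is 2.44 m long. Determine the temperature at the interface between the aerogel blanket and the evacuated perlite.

T ≈ 161 K

Per-layer cylindrical resistances, series-summed:
R_copper pipe wall = ln(12/8)/(2π×393×2.44) = 6.73×10^-5 K/W
R_aerogel blanket = ln(82/12)/(2π×0.0179×2.44) = 7.003 K/W
R_evacuated perlite = ln(132/82)/(2π×0.00234×2.44) = 13.27 K/W
R_outer film = 1/(h_o·2πr_oL) = 1/(18.5×2π×0.132×2.44) = 0.02671 K/W
R_total = 20.3 K/W
Q = ΔT/R_total = 212/20.3
Q = 10.4 W
T_interface = T_inner + Q·ΣR(inner→interface) = 88 + 10.4×7.003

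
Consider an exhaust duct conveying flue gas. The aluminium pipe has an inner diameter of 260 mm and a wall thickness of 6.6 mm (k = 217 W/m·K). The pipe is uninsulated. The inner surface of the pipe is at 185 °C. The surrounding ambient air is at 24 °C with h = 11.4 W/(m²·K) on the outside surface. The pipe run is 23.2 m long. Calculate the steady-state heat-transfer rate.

Radial resistances (cylindrical: R_cond = ln(r_o/r_i)/(2πkL), R_conv = 1/(h·2πrL)):
R_aluminium pipe wall = ln(136.6/130)/(2π×217×23.2) = 1.566×10^-6 K/W
R_outer film = 1/(h_o·2πr_oL) = 1/(11.4×2π×0.1366×23.2) = 0.004405 K/W
R_total = 0.004407 K/W
Q = ΔT/R_total = 161/0.004407

Q ≈ 36500 W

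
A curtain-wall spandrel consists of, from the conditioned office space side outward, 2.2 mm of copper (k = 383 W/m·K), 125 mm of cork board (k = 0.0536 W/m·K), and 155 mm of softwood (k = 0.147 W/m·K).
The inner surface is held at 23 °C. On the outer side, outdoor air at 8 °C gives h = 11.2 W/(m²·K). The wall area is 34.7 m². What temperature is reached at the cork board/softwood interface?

T ≈ 12.9 °C

Series thermal resistances:
R_copper = L/(kA) = 0.0022/(383×34.7) = 1.655×10^-7 K/W
R_cork board = L/(kA) = 0.125/(0.0536×34.7) = 0.06721 K/W
R_softwood = L/(kA) = 0.155/(0.147×34.7) = 0.03039 K/W
R_outer film = 1/(h_o·A) = 1/(11.2×34.7) = 0.002573 K/W
R_total = 0.1002 K/W;  Q = ΔT/R_total = 15/0.1002 = 149.7 W
T_interface = T_inner − Q·ΣR(inner→interface) = 23 − 150×0.06721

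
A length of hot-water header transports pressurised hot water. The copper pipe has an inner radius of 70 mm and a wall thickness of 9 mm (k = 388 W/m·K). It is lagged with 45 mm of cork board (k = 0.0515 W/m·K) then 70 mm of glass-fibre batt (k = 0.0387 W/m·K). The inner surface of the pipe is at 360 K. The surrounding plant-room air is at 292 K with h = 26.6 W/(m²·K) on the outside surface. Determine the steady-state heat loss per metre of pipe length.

Cylindrical conduction, so R = ln(r₂/r₁)/(2πkL) per layer, in series:
R_copper pipe wall = ln(79/70)/(2π×388×1) = 4.961×10^-5 K/W
R_cork board = ln(124/79)/(2π×0.0515×1) = 1.393 K/W
R_glass-fibre batt = ln(194/124)/(2π×0.0387×1) = 1.841 K/W
R_outer film = 1/(h_o·2πr_oL) = 1/(26.6×2π×0.194×1) = 0.03084 K/W
R_total = 3.265 K/W
Q = ΔT/R_total = 68/3.265

q′ ≈ 20.8 W/m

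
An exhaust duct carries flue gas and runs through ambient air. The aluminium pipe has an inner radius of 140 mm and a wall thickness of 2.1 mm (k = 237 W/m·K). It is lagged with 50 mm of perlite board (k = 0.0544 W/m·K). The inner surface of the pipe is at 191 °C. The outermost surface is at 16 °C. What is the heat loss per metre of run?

For a radial system each layer contributes R = ln(r_out/r_in)/(2πkL); films add R = 1/(hA).
R_aluminium pipe wall = ln(142.1/140)/(2π×237×1) = 9.998×10^-6 K/W
R_perlite board = ln(192.1/142.1)/(2π×0.0544×1) = 0.882 K/W
R_total = 0.882 K/W
Q = ΔT/R_total = 175/0.882

q′ ≈ 198 W/m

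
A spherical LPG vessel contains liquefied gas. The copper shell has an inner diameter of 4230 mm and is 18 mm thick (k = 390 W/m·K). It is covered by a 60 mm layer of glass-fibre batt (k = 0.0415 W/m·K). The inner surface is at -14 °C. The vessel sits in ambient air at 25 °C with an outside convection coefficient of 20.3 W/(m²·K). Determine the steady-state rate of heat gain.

Radial (spherical) resistances in series:
R_copper shell = (1/2.115 − 1/2.133)/(4π×390) = 8.141×10^-7 K/W
R_glass-fibre batt = (1/2.133 − 1/2.193)/(4π×0.0415) = 0.0246 K/W
R_outer film = 1/(h·4πr_o²) = 1/(20.3×4π×2.193²) = 8.151×10^-4 K/W
R_total = 0.02541 K/W
Q = ΔT/R_total = 39/0.02541

Q ≈ 1530 W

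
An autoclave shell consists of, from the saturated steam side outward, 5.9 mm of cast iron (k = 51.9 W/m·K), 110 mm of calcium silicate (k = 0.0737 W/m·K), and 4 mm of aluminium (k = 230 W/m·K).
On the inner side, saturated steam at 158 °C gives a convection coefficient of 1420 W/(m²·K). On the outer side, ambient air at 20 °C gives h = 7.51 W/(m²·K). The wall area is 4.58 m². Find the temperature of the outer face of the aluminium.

T ≈ 31.3 °C

Model the wall as resistances in series:
R_inner film = 1/(h_i·A) = 1/(1420×4.58) = 1.538×10^-4 K/W
R_cast iron = L/(kA) = 0.0059/(51.9×4.58) = 2.482×10^-5 K/W
R_calcium silicate = L/(kA) = 0.11/(0.0737×4.58) = 0.3259 K/W
R_aluminium = L/(kA) = 0.004/(230×4.58) = 3.797×10^-6 K/W
R_outer film = 1/(h_o·A) = 1/(7.51×4.58) = 0.02907 K/W
R_total = 0.3551 K/W;  Q = ΔT/R_total = 138/0.3551 = 388.6 W
T_interface = T_inner − Q·ΣR(inner→interface) = 158 − 389×0.3261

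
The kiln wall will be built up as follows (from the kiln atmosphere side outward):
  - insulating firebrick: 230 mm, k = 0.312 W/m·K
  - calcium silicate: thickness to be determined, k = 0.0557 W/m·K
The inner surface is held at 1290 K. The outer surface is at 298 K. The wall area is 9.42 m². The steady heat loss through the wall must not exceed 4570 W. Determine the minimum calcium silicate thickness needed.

Using the resistance-network approach (series):
R_insulating firebrick = L/(kA) = 0.23/(0.312×9.42) = 0.07826 K/W
Sum of the known resistances R_other = 0.07826 K/W
Required total resistance R_tot = ΔT/Q_allow = 992/4570 = 0.2171 K/W
R_calcium silicate = R_tot − R_other = 0.1388 K/W
L = R·k·A = 0.1388×0.0557×9.42

L ≈ 72.8 mm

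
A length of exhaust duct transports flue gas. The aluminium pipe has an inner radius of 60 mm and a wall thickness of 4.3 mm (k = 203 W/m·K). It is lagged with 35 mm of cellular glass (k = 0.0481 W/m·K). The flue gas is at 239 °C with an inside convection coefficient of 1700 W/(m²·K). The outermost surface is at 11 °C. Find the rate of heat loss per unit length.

q′ ≈ 158 W/m

Cylindrical conduction, so R = ln(r₂/r₁)/(2πkL) per layer, in series:
R_inner film = 1/(h_i·2πr₁L) = 1/(1700×2π×0.06×1) = 0.00156 K/W
R_aluminium pipe wall = ln(64.3/60)/(2π×203×1) = 5.427×10^-5 K/W
R_cellular glass = ln(99.3/64.3)/(2π×0.0481×1) = 1.438 K/W
R_total = 1.44 K/W
Q = ΔT/R_total = 228/1.44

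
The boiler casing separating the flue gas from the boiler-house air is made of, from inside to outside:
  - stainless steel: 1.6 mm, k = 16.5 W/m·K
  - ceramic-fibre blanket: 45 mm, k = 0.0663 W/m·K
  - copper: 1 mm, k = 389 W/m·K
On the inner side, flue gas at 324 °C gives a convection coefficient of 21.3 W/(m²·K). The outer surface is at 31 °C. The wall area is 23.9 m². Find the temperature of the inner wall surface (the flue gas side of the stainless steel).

Series thermal resistances:
R_inner film = 1/(h_i·A) = 1/(21.3×23.9) = 0.001964 K/W
R_stainless steel = L/(kA) = 0.0016/(16.5×23.9) = 4.057×10^-6 K/W
R_ceramic-fibre blanket = L/(kA) = 0.045/(0.0663×23.9) = 0.0284 K/W
R_copper = L/(kA) = 0.001/(389×23.9) = 1.076×10^-7 K/W
R_total = 0.03037 K/W;  Q = ΔT/R_total = 293/0.03037 = 9649 W
T_interface = T_inner − Q·ΣR(inner→interface) = 324 − 9650×0.001964

T ≈ 305 °C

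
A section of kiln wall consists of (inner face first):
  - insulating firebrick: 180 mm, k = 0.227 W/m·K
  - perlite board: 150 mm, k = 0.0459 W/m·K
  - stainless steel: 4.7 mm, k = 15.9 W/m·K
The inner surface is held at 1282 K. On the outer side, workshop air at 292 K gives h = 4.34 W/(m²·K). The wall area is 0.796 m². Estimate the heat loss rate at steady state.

Using the resistance-network approach (series):
R_insulating firebrick = L/(kA) = 0.18/(0.227×0.796) = 0.9962 K/W
R_perlite board = L/(kA) = 0.15/(0.0459×0.796) = 4.105 K/W
R_stainless steel = L/(kA) = 0.0047/(15.9×0.796) = 3.714×10^-4 K/W
R_outer film = 1/(h_o·A) = 1/(4.34×0.796) = 0.2895 K/W
R_total = 5.392 K/W
Q = ΔT / R_total = 990 / 5.392

Q ≈ 184 W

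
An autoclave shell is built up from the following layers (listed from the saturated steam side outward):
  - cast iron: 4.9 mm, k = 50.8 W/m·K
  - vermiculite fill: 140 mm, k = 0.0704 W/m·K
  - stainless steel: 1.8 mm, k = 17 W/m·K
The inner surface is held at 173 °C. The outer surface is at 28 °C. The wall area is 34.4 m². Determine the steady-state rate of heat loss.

Q ≈ 2510 W

Model the wall as resistances in series:
R_cast iron = L/(kA) = 0.0049/(50.8×34.4) = 2.804×10^-6 K/W
R_vermiculite fill = L/(kA) = 0.14/(0.0704×34.4) = 0.05781 K/W
R_stainless steel = L/(kA) = 0.0018/(17×34.4) = 3.078×10^-6 K/W
R_total = 0.05782 K/W
Q = ΔT / R_total = 145 / 0.05782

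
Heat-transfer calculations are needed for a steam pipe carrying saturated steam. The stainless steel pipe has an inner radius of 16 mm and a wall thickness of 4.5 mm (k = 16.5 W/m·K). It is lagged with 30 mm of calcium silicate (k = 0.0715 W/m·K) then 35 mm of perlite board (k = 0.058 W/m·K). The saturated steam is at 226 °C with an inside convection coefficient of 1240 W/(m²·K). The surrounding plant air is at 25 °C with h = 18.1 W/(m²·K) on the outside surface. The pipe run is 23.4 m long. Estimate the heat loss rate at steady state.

Q ≈ 1320 W

Per-layer cylindrical resistances, series-summed:
R_inner film = 1/(h_i·2πr₁L) = 1/(1240×2π×0.016×23.4) = 3.428×10^-4 K/W
R_stainless steel pipe wall = ln(20.5/16)/(2π×16.5×23.4) = 1.022×10^-4 K/W
R_calcium silicate = ln(50.5/20.5)/(2π×0.0715×23.4) = 0.08576 K/W
R_perlite board = ln(85.5/50.5)/(2π×0.058×23.4) = 0.06175 K/W
R_outer film = 1/(h_o·2πr_oL) = 1/(18.1×2π×0.0855×23.4) = 0.004395 K/W
R_total = 0.1523 K/W
Q = ΔT/R_total = 201/0.1523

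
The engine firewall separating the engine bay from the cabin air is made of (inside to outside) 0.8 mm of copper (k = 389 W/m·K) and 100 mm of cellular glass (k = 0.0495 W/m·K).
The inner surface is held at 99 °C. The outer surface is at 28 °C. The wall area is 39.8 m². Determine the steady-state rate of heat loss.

Q ≈ 1400 W

Using the resistance-network approach (series):
R_copper = L/(kA) = 0.0008/(389×39.8) = 5.167×10^-8 K/W
R_cellular glass = L/(kA) = 0.1/(0.0495×39.8) = 0.05076 K/W
R_total = 0.05076 K/W
Q = ΔT / R_total = 71 / 0.05076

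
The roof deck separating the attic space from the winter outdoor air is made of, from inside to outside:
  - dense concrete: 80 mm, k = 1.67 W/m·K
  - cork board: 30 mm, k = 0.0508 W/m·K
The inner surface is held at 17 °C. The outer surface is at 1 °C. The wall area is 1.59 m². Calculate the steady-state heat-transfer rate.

Q ≈ 39.8 W

Thermal resistances in series:
R_dense concrete = L/(kA) = 0.08/(1.67×1.59) = 0.03013 K/W
R_cork board = L/(kA) = 0.03/(0.0508×1.59) = 0.3714 K/W
R_total = 0.4015 K/W
Q = ΔT / R_total = 16 / 0.4015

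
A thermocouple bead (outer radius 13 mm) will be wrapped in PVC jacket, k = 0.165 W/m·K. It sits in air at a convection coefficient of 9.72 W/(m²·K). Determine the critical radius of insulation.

r_cr ≈ 34 mm

For a sphere r_cr = 2k/h = 2×0.165/9.72
r_cr = 34 mm; since the bare radius (13 mm) is below r_cr, adding a thin layer of insulation will *increase* heat loss.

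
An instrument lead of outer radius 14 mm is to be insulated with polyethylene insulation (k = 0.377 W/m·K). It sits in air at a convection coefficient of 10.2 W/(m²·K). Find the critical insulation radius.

r_cr ≈ 37 mm

For a cylinder r_cr = k/h = 0.377/10.2
r_cr = 37 mm; since the bare radius (14 mm) is below r_cr, adding a thin layer of insulation will *increase* heat loss.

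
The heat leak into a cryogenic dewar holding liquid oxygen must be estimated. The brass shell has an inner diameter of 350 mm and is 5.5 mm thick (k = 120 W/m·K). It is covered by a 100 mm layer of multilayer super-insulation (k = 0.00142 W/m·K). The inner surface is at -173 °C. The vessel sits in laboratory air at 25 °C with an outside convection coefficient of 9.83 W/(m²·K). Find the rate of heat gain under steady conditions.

Q ≈ 1.79 W

Radial (spherical) resistances in series:
R_brass shell = (1/0.175 − 1/0.1805)/(4π×120) = 1.155×10^-4 K/W
R_multilayer super-insulation = (1/0.1805 − 1/0.2805)/(4π×0.00142) = 110.7 K/W
R_outer film = 1/(h·4πr_o²) = 1/(9.83×4π×0.2805²) = 0.1029 K/W
R_total = 110.8 K/W
Q = ΔT/R_total = 198/110.8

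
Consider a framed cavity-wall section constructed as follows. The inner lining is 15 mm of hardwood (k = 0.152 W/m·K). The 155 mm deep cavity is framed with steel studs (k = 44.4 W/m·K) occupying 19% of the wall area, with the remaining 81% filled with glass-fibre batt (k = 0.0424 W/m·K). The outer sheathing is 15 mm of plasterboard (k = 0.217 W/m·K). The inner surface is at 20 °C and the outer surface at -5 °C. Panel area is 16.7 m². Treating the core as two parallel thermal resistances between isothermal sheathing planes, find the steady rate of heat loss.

Sheathing layers in series; stud and cavity paths in parallel between them.
R_inner = 0.015/(0.152×16.7) = 0.005909 K/W
R_stud  = 0.155/(44.4×0.19×16.7) = 0.0011 K/W
R_cav   = 0.155/(0.0424×0.81×16.7) = 0.2702 K/W
1/R_core = 1/R_stud + 1/R_cav → R_core = 0.001096 K/W
R_outer = 0.015/(0.217×16.7) = 0.004139 K/W
R_total = 0.01114 K/W
Q = ΔT/R_total = 25/0.01114

Q ≈ 2240 W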